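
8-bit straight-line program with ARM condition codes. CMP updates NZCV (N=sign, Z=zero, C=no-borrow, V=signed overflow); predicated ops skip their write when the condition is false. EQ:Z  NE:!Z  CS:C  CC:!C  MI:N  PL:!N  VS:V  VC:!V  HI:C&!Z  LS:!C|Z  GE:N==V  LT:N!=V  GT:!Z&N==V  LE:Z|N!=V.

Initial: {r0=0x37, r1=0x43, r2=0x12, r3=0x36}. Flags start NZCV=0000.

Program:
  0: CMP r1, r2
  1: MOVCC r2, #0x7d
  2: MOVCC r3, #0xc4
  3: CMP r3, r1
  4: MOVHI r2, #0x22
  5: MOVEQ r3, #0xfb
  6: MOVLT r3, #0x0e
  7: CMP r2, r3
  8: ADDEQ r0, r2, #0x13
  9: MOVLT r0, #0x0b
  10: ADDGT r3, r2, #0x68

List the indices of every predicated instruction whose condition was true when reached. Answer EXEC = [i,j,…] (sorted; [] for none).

EXEC = [6,10]

0: ✓ CMP  NZCV=0010
1: · MOVCC
2: · MOVCC
3: ✓ CMP  NZCV=1000
4: · MOVHI
5: · MOVEQ
6: ✓ MOVLT  r3←0x0e
7: ✓ CMP  NZCV=0010
8: · ADDEQ
9: · MOVLT
10: ✓ ADDGT  r3←0x7a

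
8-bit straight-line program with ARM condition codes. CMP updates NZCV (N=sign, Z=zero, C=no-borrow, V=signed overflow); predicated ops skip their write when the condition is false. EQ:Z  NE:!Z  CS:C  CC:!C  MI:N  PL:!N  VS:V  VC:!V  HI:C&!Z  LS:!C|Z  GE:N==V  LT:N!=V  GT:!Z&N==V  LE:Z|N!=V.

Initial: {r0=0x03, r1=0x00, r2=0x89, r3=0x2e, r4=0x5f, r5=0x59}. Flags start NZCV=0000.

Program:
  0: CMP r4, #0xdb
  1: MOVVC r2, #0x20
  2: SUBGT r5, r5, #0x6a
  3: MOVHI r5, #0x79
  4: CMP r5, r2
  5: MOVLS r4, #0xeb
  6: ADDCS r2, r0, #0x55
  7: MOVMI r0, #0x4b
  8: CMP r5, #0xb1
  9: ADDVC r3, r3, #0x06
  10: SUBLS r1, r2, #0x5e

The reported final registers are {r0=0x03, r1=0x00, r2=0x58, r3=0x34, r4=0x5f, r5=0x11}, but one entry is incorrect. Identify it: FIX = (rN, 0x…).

0: ✓ CMP  NZCV=1001
1: · MOVVC
2: ✓ SUBGT  r5←0xef
3: · MOVHI
4: ✓ CMP  NZCV=0010
5: · MOVLS
6: ✓ ADDCS  r2←0x58
7: · MOVMI
8: ✓ CMP  NZCV=0010
9: ✓ ADDVC  r3←0x34
10: · SUBLS

FIX = (r5, 0xef)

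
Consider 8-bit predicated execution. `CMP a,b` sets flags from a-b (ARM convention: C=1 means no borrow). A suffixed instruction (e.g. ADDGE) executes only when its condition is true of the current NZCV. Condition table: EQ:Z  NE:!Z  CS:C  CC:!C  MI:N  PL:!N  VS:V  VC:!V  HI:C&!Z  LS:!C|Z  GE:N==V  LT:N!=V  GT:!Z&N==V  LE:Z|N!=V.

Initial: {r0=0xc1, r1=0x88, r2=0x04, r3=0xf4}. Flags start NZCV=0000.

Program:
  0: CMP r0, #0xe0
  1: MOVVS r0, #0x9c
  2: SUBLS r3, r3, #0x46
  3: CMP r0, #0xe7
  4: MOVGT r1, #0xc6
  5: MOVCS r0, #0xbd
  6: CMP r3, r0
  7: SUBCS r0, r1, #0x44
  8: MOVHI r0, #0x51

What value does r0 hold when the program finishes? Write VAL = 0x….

VAL = 0xc1

0: ✓ CMP  NZCV=1000
1: · MOVVS
2: ✓ SUBLS  r3←0xae
3: ✓ CMP  NZCV=1000
4: · MOVGT
5: · MOVCS
6: ✓ CMP  NZCV=1000
7: · SUBCS
8: · MOVHI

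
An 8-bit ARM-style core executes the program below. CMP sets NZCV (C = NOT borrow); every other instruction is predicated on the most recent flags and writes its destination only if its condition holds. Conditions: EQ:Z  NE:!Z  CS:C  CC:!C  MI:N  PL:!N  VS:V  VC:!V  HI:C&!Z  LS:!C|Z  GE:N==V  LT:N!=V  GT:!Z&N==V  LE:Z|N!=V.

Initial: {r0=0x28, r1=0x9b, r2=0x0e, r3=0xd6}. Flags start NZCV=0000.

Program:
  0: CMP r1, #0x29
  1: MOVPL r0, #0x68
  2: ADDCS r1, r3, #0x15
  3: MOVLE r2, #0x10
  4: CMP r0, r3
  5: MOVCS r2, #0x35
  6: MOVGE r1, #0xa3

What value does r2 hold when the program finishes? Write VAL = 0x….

VAL = 0x10

0: ✓ CMP  NZCV=0011
1: ✓ MOVPL  r0←0x68
2: ✓ ADDCS  r1←0xeb
3: ✓ MOVLE  r2←0x10
4: ✓ CMP  NZCV=1001
5: · MOVCS
6: ✓ MOVGE  r1←0xa3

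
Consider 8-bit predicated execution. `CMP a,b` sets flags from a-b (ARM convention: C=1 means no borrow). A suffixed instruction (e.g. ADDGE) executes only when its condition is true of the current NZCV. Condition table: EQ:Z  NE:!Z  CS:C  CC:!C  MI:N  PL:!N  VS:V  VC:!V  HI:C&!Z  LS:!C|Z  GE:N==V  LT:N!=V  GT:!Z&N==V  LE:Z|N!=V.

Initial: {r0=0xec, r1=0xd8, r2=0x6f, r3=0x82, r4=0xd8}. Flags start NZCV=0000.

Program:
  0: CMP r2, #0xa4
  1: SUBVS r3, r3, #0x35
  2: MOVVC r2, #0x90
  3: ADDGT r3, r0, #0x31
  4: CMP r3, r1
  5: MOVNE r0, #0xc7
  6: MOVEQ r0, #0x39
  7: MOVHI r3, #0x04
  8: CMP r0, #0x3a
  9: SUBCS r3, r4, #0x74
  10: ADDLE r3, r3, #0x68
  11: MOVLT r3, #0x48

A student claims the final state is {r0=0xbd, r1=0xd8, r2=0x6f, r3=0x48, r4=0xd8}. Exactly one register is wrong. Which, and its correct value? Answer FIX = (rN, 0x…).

0: ✓ CMP  NZCV=1001
1: ✓ SUBVS  r3←0x4d
2: · MOVVC
3: ✓ ADDGT  r3←0x1d
4: ✓ CMP  NZCV=0000
5: ✓ MOVNE  r0←0xc7
6: · MOVEQ
7: · MOVHI
8: ✓ CMP  NZCV=1010
9: ✓ SUBCS  r3←0x64
10: ✓ ADDLE  r3←0xcc
11: ✓ MOVLT  r3←0x48

FIX = (r0, 0xc7)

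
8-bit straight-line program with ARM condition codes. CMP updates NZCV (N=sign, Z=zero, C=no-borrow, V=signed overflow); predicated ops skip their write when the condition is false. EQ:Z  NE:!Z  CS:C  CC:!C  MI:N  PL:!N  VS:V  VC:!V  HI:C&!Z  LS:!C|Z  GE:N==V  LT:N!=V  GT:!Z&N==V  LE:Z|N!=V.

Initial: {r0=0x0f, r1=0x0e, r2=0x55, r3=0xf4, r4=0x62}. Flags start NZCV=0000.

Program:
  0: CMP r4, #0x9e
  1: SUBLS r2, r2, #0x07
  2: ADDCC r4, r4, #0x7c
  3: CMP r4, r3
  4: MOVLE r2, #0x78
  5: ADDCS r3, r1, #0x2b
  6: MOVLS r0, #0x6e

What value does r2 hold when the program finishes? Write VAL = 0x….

VAL = 0x78

[0] flags=1001 → (cmp)
[1] flags=1001 LS?T → r2=0x4e
[2] flags=1001 CC?T → r4=0xde
[3] flags=1000 → (cmp)
[4] flags=1000 LE?T → r2=0x78
[5] flags=1000 CS?F → skip
[6] flags=1000 LS?T → r0=0x6e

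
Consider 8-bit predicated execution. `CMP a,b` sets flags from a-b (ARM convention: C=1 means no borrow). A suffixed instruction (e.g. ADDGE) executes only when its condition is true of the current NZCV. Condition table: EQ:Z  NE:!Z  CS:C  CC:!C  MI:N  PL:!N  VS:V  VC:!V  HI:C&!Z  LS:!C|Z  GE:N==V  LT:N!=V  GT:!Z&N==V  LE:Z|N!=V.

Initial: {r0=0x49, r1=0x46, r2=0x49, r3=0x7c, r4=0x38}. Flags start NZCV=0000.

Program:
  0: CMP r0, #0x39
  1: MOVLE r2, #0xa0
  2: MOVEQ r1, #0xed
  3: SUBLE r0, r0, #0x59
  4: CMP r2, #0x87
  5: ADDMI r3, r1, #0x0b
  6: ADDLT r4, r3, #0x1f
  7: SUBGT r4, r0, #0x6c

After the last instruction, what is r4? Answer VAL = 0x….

[0] flags=0010 → (cmp)
[1] flags=0010 LE?F → skip
[2] flags=0010 EQ?F → skip
[3] flags=0010 LE?F → skip
[4] flags=1001 → (cmp)
[5] flags=1001 MI?T → r3=0x51
[6] flags=1001 LT?F → skip
[7] flags=1001 GT?T → r4=0xdd

VAL = 0xdd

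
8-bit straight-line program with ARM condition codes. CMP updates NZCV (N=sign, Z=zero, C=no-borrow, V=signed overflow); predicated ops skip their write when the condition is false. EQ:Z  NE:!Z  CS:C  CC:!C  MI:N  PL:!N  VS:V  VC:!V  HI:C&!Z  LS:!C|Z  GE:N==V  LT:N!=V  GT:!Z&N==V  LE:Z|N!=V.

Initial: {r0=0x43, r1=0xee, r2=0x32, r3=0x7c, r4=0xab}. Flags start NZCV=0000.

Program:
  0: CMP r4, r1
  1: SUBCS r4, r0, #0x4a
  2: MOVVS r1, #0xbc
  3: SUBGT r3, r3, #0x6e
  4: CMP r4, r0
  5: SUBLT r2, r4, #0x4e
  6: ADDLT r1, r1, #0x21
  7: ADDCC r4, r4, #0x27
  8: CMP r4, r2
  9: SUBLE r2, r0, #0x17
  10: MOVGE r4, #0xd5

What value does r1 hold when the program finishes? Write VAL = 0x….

0: ✓ CMP  NZCV=1000
1: · SUBCS
2: · MOVVS
3: · SUBGT
4: ✓ CMP  NZCV=0011
5: ✓ SUBLT  r2←0x5d
6: ✓ ADDLT  r1←0x0f
7: · ADDCC
8: ✓ CMP  NZCV=0011
9: ✓ SUBLE  r2←0x2c
10: · MOVGE

VAL = 0x0f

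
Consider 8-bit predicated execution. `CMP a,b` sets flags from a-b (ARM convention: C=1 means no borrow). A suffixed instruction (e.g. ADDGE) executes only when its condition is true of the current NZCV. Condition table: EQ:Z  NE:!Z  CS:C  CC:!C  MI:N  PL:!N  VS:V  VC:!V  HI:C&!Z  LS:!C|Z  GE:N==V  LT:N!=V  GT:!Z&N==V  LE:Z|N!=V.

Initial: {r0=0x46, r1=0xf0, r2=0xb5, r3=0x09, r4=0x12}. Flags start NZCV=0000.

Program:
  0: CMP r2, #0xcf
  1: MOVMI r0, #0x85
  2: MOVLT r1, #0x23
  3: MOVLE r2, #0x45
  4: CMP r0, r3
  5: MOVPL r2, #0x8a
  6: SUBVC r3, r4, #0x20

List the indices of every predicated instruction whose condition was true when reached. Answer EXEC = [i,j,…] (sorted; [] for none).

[0] flags=1000 → (cmp)
[1] flags=1000 MI?T → r0=0x85
[2] flags=1000 LT?T → r1=0x23
[3] flags=1000 LE?T → r2=0x45
[4] flags=0011 → (cmp)
[5] flags=0011 PL?T → r2=0x8a
[6] flags=0011 VC?F → skip

EXEC = [1,2,3,5]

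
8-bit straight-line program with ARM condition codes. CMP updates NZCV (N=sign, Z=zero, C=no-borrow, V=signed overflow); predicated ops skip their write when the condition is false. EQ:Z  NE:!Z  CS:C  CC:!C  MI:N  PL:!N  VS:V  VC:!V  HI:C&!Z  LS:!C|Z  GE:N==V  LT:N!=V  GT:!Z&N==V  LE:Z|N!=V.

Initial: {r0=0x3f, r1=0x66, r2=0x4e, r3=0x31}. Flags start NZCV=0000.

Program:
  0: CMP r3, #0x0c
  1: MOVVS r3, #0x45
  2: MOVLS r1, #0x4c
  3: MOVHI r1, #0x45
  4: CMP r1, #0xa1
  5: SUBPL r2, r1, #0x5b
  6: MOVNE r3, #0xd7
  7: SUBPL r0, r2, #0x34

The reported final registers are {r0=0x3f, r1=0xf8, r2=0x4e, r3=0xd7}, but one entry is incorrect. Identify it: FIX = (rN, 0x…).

FIX = (r1, 0x45)

[0] flags=0010 → (cmp)
[1] flags=0010 VS?F → skip
[2] flags=0010 LS?F → skip
[3] flags=0010 HI?T → r1=0x45
[4] flags=1001 → (cmp)
[5] flags=1001 PL?F → skip
[6] flags=1001 NE?T → r3=0xd7
[7] flags=1001 PL?F → skip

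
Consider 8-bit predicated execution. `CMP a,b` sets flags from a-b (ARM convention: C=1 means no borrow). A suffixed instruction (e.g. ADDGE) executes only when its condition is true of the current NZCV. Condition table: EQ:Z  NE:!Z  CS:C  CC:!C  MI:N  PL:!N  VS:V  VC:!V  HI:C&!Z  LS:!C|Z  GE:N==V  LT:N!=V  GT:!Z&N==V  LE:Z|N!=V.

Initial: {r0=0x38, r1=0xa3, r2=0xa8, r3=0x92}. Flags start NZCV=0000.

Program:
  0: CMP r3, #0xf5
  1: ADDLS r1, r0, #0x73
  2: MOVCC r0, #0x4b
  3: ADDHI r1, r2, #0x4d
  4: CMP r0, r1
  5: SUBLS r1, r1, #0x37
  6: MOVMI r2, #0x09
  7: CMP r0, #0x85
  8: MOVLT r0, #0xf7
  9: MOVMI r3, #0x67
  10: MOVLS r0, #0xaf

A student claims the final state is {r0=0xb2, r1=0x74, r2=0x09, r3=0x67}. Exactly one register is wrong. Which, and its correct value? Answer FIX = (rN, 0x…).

FIX = (r0, 0xaf)

[0] flags=1000 → (cmp)
[1] flags=1000 LS?T → r1=0xab
[2] flags=1000 CC?T → r0=0x4b
[3] flags=1000 HI?F → skip
[4] flags=1001 → (cmp)
[5] flags=1001 LS?T → r1=0x74
[6] flags=1001 MI?T → r2=0x09
[7] flags=1001 → (cmp)
[8] flags=1001 LT?F → skip
[9] flags=1001 MI?T → r3=0x67
[10] flags=1001 LS?T → r0=0xaf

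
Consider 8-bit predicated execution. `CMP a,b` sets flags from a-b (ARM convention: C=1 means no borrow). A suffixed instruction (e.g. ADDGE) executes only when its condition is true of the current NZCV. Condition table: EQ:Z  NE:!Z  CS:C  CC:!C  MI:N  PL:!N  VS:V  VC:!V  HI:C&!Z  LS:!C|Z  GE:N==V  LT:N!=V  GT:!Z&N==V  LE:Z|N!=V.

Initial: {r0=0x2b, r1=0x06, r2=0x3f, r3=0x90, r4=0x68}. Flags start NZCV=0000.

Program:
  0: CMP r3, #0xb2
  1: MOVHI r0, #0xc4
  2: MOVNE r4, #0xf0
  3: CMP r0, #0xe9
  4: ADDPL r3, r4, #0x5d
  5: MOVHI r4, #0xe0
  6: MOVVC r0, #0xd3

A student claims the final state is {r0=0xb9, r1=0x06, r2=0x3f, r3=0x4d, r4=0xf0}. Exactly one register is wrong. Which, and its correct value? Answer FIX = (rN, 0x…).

0: ✓ CMP  NZCV=1000
1: · MOVHI
2: ✓ MOVNE  r4←0xf0
3: ✓ CMP  NZCV=0000
4: ✓ ADDPL  r3←0x4d
5: · MOVHI
6: ✓ MOVVC  r0←0xd3

FIX = (r0, 0xd3)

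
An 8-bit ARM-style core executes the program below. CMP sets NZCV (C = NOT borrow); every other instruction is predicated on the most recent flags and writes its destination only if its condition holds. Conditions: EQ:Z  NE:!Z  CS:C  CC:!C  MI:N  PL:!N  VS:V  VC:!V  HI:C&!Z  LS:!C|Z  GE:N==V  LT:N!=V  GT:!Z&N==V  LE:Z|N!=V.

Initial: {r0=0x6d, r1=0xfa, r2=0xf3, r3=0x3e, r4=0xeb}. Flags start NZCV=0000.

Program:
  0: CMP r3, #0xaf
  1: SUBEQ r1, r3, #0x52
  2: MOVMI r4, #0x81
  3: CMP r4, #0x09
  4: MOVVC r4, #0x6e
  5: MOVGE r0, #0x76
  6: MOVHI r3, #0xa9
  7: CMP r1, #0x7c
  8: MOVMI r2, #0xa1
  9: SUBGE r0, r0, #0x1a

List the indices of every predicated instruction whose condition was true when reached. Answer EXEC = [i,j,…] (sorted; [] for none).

0: ✓ CMP  NZCV=1001
1: · SUBEQ
2: ✓ MOVMI  r4←0x81
3: ✓ CMP  NZCV=0011
4: · MOVVC
5: · MOVGE
6: ✓ MOVHI  r3←0xa9
7: ✓ CMP  NZCV=0011
8: · MOVMI
9: · SUBGE

EXEC = [2,6]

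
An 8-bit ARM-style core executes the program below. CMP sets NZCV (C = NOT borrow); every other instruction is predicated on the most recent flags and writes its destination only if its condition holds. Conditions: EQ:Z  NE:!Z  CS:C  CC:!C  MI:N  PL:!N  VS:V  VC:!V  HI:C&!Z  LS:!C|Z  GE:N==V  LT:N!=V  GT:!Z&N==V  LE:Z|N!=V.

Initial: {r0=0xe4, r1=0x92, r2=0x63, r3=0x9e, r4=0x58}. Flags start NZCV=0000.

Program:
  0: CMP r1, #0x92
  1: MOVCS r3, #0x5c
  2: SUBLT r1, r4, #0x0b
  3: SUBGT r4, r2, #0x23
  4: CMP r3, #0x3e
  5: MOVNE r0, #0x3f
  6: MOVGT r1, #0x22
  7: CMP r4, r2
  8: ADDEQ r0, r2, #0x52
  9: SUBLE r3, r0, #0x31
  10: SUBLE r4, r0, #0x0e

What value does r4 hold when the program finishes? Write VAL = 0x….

[0] flags=0110 → (cmp)
[1] flags=0110 CS?T → r3=0x5c
[2] flags=0110 LT?F → skip
[3] flags=0110 GT?F → skip
[4] flags=0010 → (cmp)
[5] flags=0010 NE?T → r0=0x3f
[6] flags=0010 GT?T → r1=0x22
[7] flags=1000 → (cmp)
[8] flags=1000 EQ?F → skip
[9] flags=1000 LE?T → r3=0x0e
[10] flags=1000 LE?T → r4=0x31

VAL = 0x31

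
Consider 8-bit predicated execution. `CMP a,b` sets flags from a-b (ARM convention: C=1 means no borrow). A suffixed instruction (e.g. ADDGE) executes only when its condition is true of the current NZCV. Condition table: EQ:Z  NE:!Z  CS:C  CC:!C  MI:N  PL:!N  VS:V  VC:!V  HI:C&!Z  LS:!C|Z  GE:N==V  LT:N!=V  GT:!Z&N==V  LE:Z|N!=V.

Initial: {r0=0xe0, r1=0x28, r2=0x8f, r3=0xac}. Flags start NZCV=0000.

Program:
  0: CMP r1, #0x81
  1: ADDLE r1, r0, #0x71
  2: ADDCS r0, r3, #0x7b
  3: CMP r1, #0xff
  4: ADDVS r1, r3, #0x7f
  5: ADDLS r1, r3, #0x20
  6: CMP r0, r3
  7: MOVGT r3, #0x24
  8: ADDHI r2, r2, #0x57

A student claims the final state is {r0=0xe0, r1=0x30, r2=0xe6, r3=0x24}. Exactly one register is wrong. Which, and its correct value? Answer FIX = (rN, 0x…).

FIX = (r1, 0xcc)

[0] flags=1001 → (cmp)
[1] flags=1001 LE?F → skip
[2] flags=1001 CS?F → skip
[3] flags=0000 → (cmp)
[4] flags=0000 VS?F → skip
[5] flags=0000 LS?T → r1=0xcc
[6] flags=0010 → (cmp)
[7] flags=0010 GT?T → r3=0x24
[8] flags=0010 HI?T → r2=0xe6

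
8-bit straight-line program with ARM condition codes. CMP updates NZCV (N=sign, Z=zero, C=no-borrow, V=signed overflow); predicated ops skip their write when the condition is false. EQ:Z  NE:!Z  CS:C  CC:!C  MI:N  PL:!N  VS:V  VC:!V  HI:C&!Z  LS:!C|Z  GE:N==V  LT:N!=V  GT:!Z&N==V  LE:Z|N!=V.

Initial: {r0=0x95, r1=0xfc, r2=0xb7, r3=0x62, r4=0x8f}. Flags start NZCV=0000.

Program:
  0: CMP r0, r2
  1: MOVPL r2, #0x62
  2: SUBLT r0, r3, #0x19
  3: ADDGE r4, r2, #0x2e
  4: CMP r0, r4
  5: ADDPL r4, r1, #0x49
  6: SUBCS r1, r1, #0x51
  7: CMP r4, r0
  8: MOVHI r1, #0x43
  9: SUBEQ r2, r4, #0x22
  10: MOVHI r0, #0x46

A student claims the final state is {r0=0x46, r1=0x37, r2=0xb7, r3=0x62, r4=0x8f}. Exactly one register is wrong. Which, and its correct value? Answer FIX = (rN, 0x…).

[0] flags=1000 → (cmp)
[1] flags=1000 PL?F → skip
[2] flags=1000 LT?T → r0=0x49
[3] flags=1000 GE?F → skip
[4] flags=1001 → (cmp)
[5] flags=1001 PL?F → skip
[6] flags=1001 CS?F → skip
[7] flags=0011 → (cmp)
[8] flags=0011 HI?T → r1=0x43
[9] flags=0011 EQ?F → skip
[10] flags=0011 HI?T → r0=0x46

FIX = (r1, 0x43)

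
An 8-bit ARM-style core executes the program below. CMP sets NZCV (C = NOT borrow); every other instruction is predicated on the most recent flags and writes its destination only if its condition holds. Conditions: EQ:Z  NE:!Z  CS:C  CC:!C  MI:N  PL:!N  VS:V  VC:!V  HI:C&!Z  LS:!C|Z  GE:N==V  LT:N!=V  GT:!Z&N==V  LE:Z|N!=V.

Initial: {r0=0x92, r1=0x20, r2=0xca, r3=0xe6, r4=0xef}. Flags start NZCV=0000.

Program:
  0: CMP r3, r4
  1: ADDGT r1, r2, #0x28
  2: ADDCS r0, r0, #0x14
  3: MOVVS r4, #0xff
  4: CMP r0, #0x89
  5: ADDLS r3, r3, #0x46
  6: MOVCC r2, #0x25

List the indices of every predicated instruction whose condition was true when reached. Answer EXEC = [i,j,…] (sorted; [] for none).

EXEC = []

0: ✓ CMP  NZCV=1000
1: · ADDGT
2: · ADDCS
3: · MOVVS
4: ✓ CMP  NZCV=0010
5: · ADDLS
6: · MOVCC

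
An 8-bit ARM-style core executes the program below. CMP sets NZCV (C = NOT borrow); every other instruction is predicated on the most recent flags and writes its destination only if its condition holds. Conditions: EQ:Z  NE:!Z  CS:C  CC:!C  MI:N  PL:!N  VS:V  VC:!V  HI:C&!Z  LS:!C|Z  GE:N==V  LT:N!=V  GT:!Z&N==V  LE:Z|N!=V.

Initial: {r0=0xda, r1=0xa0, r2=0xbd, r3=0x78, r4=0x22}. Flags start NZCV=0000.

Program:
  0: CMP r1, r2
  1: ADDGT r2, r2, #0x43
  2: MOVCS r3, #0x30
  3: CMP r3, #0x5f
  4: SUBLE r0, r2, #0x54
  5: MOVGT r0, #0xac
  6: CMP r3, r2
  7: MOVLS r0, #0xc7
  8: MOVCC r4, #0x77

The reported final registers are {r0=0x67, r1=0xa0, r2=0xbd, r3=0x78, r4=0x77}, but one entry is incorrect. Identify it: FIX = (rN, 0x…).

FIX = (r0, 0xc7)

0: ✓ CMP  NZCV=1000
1: · ADDGT
2: · MOVCS
3: ✓ CMP  NZCV=0010
4: · SUBLE
5: ✓ MOVGT  r0←0xac
6: ✓ CMP  NZCV=1001
7: ✓ MOVLS  r0←0xc7
8: ✓ MOVCC  r4←0x77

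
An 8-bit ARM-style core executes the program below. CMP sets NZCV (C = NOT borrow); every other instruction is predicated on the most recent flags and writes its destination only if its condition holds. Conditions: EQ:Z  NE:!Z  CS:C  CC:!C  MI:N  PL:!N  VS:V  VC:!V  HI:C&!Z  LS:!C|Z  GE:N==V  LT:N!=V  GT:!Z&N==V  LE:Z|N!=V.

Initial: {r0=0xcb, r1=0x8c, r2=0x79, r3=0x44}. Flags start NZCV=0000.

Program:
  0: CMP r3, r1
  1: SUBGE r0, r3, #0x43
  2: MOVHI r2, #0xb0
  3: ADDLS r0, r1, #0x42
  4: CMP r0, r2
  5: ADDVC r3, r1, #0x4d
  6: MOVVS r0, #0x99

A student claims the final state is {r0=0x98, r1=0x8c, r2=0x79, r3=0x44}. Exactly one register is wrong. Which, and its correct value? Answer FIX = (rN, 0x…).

FIX = (r0, 0x99)

[0] flags=1001 → (cmp)
[1] flags=1001 GE?T → r0=0x01
[2] flags=1001 HI?F → skip
[3] flags=1001 LS?T → r0=0xce
[4] flags=0011 → (cmp)
[5] flags=0011 VC?F → skip
[6] flags=0011 VS?T → r0=0x99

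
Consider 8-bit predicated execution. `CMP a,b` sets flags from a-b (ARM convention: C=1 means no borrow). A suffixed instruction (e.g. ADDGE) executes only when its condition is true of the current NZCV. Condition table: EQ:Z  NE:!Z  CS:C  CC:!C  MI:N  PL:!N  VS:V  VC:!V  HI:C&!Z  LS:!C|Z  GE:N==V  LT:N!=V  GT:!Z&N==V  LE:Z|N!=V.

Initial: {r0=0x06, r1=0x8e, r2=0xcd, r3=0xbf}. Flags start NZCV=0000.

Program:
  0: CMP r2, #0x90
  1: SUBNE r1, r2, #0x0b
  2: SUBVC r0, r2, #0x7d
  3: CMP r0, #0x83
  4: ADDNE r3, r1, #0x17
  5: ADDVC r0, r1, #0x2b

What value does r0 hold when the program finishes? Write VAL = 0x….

VAL = 0x50

[0] flags=0010 → (cmp)
[1] flags=0010 NE?T → r1=0xc2
[2] flags=0010 VC?T → r0=0x50
[3] flags=1001 → (cmp)
[4] flags=1001 NE?T → r3=0xd9
[5] flags=1001 VC?F → skip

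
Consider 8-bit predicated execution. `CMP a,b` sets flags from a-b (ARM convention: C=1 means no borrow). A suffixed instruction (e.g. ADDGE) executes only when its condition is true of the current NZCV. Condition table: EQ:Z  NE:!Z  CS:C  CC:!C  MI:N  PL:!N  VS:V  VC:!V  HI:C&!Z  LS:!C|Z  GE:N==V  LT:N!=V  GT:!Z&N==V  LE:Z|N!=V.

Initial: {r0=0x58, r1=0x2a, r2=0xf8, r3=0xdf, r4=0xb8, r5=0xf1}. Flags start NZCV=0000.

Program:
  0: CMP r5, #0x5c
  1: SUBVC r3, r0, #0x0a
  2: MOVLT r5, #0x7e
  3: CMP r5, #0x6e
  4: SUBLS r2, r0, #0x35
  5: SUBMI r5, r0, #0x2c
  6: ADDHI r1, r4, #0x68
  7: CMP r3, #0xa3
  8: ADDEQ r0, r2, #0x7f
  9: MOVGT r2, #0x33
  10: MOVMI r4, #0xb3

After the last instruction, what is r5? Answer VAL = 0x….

VAL = 0x7e

0: ✓ CMP  NZCV=1010
1: ✓ SUBVC  r3←0x4e
2: ✓ MOVLT  r5←0x7e
3: ✓ CMP  NZCV=0010
4: · SUBLS
5: · SUBMI
6: ✓ ADDHI  r1←0x20
7: ✓ CMP  NZCV=1001
8: · ADDEQ
9: ✓ MOVGT  r2←0x33
10: ✓ MOVMI  r4←0xb3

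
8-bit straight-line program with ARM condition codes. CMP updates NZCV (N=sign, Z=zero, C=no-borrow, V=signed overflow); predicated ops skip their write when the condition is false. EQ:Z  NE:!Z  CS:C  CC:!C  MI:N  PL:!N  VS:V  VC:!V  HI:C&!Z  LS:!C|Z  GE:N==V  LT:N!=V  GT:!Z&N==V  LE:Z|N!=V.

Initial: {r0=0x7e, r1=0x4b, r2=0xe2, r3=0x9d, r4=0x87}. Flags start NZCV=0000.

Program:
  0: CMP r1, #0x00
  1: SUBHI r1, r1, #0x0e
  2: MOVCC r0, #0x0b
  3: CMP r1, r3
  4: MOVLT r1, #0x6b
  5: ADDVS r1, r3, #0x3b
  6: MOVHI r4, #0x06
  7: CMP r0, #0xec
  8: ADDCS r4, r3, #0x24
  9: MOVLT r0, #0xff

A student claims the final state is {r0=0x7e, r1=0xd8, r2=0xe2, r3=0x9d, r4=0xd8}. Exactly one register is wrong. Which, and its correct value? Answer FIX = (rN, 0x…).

FIX = (r4, 0x87)

0: ✓ CMP  NZCV=0010
1: ✓ SUBHI  r1←0x3d
2: · MOVCC
3: ✓ CMP  NZCV=1001
4: · MOVLT
5: ✓ ADDVS  r1←0xd8
6: · MOVHI
7: ✓ CMP  NZCV=1001
8: · ADDCS
9: · MOVLT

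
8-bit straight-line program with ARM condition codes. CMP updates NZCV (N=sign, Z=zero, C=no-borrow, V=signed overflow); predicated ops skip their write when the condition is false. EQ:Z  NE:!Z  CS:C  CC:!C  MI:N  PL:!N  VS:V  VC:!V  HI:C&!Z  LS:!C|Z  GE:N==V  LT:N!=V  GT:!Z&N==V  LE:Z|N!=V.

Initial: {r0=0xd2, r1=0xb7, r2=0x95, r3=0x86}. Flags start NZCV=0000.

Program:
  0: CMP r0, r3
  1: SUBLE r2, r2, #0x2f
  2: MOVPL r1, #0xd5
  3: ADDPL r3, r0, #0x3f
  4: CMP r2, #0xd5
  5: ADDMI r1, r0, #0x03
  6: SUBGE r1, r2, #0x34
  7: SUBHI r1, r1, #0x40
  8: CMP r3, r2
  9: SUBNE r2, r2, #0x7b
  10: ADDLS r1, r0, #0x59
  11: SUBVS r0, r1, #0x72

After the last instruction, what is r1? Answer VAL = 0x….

VAL = 0x2b

0: ✓ CMP  NZCV=0010
1: · SUBLE
2: ✓ MOVPL  r1←0xd5
3: ✓ ADDPL  r3←0x11
4: ✓ CMP  NZCV=1000
5: ✓ ADDMI  r1←0xd5
6: · SUBGE
7: · SUBHI
8: ✓ CMP  NZCV=0000
9: ✓ SUBNE  r2←0x1a
10: ✓ ADDLS  r1←0x2b
11: · SUBVS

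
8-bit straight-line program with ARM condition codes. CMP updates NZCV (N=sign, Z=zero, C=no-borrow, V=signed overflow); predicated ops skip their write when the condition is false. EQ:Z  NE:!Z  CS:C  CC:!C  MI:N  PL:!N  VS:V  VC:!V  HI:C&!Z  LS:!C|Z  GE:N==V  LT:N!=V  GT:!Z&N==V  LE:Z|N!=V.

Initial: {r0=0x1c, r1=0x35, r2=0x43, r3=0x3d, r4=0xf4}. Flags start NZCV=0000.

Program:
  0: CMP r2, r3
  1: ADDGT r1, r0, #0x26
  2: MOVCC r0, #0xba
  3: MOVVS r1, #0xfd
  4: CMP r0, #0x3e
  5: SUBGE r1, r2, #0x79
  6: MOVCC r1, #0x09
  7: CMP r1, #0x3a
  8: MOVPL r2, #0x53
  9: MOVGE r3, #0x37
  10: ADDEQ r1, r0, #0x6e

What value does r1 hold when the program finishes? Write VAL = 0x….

VAL = 0x09

[0] flags=0010 → (cmp)
[1] flags=0010 GT?T → r1=0x42
[2] flags=0010 CC?F → skip
[3] flags=0010 VS?F → skip
[4] flags=1000 → (cmp)
[5] flags=1000 GE?F → skip
[6] flags=1000 CC?T → r1=0x09
[7] flags=1000 → (cmp)
[8] flags=1000 PL?F → skip
[9] flags=1000 GE?F → skip
[10] flags=1000 EQ?F → skip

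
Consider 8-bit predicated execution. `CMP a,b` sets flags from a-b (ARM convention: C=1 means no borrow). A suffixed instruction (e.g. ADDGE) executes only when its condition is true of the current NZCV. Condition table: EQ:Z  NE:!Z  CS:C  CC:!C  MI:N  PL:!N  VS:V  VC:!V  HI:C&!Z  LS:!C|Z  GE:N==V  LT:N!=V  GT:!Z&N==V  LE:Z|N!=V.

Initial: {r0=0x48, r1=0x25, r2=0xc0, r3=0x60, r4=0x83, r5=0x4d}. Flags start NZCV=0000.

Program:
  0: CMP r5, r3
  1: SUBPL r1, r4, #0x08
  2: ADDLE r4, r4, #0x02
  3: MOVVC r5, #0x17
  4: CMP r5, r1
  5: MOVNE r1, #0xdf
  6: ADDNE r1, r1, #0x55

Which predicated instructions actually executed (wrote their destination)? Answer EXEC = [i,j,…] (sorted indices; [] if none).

EXEC = [2,3,5,6]

[0] flags=1000 → (cmp)
[1] flags=1000 PL?F → skip
[2] flags=1000 LE?T → r4=0x85
[3] flags=1000 VC?T → r5=0x17
[4] flags=1000 → (cmp)
[5] flags=1000 NE?T → r1=0xdf
[6] flags=1000 NE?T → r1=0x34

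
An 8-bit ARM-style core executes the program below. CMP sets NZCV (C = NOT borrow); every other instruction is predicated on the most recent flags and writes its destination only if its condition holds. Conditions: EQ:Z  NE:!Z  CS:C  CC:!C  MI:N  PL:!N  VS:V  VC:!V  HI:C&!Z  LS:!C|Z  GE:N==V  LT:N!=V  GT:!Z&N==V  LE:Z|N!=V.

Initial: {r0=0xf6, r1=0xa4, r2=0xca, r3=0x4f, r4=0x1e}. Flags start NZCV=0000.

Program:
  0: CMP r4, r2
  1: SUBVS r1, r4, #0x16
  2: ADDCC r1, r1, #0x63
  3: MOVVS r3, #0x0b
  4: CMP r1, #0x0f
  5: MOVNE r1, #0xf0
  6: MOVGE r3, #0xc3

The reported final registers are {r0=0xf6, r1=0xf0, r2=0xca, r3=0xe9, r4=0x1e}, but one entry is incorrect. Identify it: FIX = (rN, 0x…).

[0] flags=0000 → (cmp)
[1] flags=0000 VS?F → skip
[2] flags=0000 CC?T → r1=0x07
[3] flags=0000 VS?F → skip
[4] flags=1000 → (cmp)
[5] flags=1000 NE?T → r1=0xf0
[6] flags=1000 GE?F → skip

FIX = (r3, 0x4f)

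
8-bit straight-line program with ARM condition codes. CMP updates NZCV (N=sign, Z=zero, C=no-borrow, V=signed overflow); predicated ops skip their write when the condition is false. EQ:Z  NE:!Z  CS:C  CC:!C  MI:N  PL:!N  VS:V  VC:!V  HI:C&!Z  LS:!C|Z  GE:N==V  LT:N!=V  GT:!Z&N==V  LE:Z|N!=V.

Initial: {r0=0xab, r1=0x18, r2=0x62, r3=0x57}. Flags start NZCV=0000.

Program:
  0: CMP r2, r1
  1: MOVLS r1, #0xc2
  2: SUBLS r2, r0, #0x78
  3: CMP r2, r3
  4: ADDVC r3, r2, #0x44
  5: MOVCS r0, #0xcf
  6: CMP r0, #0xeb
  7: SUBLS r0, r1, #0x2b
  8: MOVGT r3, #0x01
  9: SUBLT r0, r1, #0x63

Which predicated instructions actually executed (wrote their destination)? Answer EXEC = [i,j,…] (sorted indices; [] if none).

[0] flags=0010 → (cmp)
[1] flags=0010 LS?F → skip
[2] flags=0010 LS?F → skip
[3] flags=0010 → (cmp)
[4] flags=0010 VC?T → r3=0xa6
[5] flags=0010 CS?T → r0=0xcf
[6] flags=1000 → (cmp)
[7] flags=1000 LS?T → r0=0xed
[8] flags=1000 GT?F → skip
[9] flags=1000 LT?T → r0=0xb5

EXEC = [4,5,7,9]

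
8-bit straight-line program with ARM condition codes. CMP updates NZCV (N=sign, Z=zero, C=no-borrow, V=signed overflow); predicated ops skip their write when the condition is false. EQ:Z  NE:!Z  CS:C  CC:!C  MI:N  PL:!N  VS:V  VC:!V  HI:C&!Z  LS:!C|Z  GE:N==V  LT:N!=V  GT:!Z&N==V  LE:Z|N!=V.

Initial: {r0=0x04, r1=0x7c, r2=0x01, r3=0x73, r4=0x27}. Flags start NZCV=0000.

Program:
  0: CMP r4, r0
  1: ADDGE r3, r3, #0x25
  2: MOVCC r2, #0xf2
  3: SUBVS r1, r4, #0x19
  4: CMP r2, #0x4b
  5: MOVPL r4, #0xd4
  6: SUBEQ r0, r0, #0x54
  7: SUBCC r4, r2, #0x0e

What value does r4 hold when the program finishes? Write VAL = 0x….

0: ✓ CMP  NZCV=0010
1: ✓ ADDGE  r3←0x98
2: · MOVCC
3: · SUBVS
4: ✓ CMP  NZCV=1000
5: · MOVPL
6: · SUBEQ
7: ✓ SUBCC  r4←0xf3

VAL = 0xf3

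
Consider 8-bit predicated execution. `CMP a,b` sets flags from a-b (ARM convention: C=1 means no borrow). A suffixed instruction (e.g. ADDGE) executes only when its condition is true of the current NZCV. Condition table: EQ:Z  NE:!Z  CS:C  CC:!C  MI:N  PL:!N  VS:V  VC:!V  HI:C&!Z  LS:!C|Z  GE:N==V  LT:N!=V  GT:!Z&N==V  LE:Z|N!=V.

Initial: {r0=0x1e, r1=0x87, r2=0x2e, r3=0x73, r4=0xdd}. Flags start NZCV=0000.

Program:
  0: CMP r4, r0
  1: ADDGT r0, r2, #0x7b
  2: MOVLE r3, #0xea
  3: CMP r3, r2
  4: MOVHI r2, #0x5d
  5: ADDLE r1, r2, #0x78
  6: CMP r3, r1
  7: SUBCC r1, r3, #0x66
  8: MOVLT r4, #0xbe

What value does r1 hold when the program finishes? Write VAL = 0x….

0: ✓ CMP  NZCV=1010
1: · ADDGT
2: ✓ MOVLE  r3←0xea
3: ✓ CMP  NZCV=1010
4: ✓ MOVHI  r2←0x5d
5: ✓ ADDLE  r1←0xd5
6: ✓ CMP  NZCV=0010
7: · SUBCC
8: · MOVLT

VAL = 0xd5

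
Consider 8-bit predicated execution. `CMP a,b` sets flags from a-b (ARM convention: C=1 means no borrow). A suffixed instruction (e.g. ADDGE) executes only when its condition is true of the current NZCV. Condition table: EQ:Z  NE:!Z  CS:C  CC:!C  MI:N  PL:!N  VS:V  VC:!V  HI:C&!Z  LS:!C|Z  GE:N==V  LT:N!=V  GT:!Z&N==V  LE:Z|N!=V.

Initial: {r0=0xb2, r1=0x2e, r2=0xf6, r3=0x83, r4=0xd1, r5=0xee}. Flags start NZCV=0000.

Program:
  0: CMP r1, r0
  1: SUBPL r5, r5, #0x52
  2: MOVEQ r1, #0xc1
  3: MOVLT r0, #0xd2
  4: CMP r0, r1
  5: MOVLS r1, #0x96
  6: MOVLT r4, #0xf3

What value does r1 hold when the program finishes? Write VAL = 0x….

VAL = 0x2e

[0] flags=0000 → (cmp)
[1] flags=0000 PL?T → r5=0x9c
[2] flags=0000 EQ?F → skip
[3] flags=0000 LT?F → skip
[4] flags=1010 → (cmp)
[5] flags=1010 LS?F → skip
[6] flags=1010 LT?T → r4=0xf3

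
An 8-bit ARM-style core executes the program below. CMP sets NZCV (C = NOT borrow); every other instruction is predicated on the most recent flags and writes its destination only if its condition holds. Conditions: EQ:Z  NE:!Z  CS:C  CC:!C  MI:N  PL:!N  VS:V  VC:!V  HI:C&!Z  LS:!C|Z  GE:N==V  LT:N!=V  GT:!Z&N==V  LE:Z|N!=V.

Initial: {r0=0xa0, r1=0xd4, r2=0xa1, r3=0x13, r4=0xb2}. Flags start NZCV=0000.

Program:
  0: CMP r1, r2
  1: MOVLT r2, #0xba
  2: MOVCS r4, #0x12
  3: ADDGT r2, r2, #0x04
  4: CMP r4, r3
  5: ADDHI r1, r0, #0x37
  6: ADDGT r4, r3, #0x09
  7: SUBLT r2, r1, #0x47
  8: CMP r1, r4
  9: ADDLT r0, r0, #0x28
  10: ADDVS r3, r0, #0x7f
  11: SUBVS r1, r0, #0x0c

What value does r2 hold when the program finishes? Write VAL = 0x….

[0] flags=0010 → (cmp)
[1] flags=0010 LT?F → skip
[2] flags=0010 CS?T → r4=0x12
[3] flags=0010 GT?T → r2=0xa5
[4] flags=1000 → (cmp)
[5] flags=1000 HI?F → skip
[6] flags=1000 GT?F → skip
[7] flags=1000 LT?T → r2=0x8d
[8] flags=1010 → (cmp)
[9] flags=1010 LT?T → r0=0xc8
[10] flags=1010 VS?F → skip
[11] flags=1010 VS?F → skip

VAL = 0x8d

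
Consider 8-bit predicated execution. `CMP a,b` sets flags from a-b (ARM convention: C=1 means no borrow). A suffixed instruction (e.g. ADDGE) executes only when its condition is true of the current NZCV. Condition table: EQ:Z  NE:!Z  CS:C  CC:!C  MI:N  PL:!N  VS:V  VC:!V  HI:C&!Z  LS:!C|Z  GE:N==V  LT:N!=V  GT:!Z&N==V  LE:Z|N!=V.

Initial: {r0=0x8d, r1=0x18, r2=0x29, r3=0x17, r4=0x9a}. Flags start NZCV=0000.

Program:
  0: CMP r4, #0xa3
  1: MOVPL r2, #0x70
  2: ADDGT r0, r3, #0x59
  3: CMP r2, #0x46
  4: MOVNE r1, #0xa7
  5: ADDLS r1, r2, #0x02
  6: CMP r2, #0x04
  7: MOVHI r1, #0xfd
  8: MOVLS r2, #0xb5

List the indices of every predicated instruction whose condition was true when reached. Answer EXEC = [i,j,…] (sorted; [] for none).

[0] flags=1000 → (cmp)
[1] flags=1000 PL?F → skip
[2] flags=1000 GT?F → skip
[3] flags=1000 → (cmp)
[4] flags=1000 NE?T → r1=0xa7
[5] flags=1000 LS?T → r1=0x2b
[6] flags=0010 → (cmp)
[7] flags=0010 HI?T → r1=0xfd
[8] flags=0010 LS?F → skip

EXEC = [4,5,7]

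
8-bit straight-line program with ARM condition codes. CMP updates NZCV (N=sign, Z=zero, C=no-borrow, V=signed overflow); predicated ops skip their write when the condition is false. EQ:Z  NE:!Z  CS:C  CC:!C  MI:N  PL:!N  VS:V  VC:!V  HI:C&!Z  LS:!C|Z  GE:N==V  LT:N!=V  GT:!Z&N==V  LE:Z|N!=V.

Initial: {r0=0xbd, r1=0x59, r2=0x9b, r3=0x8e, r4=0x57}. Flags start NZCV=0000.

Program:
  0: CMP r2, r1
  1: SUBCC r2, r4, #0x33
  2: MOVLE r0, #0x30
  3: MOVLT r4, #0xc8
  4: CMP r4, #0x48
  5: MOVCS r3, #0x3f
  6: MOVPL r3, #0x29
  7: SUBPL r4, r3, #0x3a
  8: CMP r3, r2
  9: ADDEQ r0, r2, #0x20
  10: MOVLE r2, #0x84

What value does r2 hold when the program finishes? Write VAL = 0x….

VAL = 0x9b

0: ✓ CMP  NZCV=0011
1: · SUBCC
2: ✓ MOVLE  r0←0x30
3: ✓ MOVLT  r4←0xc8
4: ✓ CMP  NZCV=1010
5: ✓ MOVCS  r3←0x3f
6: · MOVPL
7: · SUBPL
8: ✓ CMP  NZCV=1001
9: · ADDEQ
10: · MOVLE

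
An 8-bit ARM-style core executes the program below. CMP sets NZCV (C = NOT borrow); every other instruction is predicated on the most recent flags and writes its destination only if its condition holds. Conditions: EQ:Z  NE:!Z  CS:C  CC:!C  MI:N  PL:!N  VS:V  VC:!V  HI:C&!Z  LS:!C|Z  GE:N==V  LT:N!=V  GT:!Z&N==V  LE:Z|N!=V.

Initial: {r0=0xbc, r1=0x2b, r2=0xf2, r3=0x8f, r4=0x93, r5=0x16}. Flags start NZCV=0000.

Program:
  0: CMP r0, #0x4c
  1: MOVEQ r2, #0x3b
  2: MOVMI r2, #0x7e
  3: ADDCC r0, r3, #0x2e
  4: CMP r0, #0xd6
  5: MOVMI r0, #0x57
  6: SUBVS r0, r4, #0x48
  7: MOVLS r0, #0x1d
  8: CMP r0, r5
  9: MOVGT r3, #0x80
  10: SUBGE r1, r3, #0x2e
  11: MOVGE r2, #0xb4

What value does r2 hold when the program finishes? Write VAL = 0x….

0: ✓ CMP  NZCV=0011
1: · MOVEQ
2: · MOVMI
3: · ADDCC
4: ✓ CMP  NZCV=1000
5: ✓ MOVMI  r0←0x57
6: · SUBVS
7: ✓ MOVLS  r0←0x1d
8: ✓ CMP  NZCV=0010
9: ✓ MOVGT  r3←0x80
10: ✓ SUBGE  r1←0x52
11: ✓ MOVGE  r2←0xb4

VAL = 0xb4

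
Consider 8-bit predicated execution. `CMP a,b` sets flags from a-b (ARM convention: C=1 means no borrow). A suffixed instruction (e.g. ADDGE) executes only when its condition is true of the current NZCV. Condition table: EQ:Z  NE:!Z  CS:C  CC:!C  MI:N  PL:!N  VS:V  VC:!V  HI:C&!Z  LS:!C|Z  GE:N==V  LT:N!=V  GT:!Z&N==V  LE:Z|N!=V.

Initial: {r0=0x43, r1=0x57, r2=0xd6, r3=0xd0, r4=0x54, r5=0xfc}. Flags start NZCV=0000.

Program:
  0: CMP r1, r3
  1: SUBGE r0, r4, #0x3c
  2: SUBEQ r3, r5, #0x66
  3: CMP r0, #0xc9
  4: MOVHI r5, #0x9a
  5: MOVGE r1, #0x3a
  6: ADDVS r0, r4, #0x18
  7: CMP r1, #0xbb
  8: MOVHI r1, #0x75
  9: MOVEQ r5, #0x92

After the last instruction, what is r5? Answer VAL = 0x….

0: ✓ CMP  NZCV=1001
1: ✓ SUBGE  r0←0x18
2: · SUBEQ
3: ✓ CMP  NZCV=0000
4: · MOVHI
5: ✓ MOVGE  r1←0x3a
6: · ADDVS
7: ✓ CMP  NZCV=0000
8: · MOVHI
9: · MOVEQ

VAL = 0xfc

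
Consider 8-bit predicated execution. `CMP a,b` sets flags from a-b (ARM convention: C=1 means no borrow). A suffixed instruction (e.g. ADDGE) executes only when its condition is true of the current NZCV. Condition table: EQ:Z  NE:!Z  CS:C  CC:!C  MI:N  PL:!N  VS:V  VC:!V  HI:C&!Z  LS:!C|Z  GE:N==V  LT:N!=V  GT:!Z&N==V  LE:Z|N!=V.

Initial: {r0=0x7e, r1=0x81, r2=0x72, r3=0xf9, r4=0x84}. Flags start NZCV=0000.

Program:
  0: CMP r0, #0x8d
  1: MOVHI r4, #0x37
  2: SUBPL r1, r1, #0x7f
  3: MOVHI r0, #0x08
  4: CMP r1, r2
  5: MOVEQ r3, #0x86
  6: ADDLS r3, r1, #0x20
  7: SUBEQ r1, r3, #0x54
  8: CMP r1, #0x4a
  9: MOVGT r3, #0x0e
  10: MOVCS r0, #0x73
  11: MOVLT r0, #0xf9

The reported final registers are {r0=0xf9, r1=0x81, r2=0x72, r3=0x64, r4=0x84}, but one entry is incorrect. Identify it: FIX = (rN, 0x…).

FIX = (r3, 0xf9)

0: ✓ CMP  NZCV=1001
1: · MOVHI
2: · SUBPL
3: · MOVHI
4: ✓ CMP  NZCV=0011
5: · MOVEQ
6: · ADDLS
7: · SUBEQ
8: ✓ CMP  NZCV=0011
9: · MOVGT
10: ✓ MOVCS  r0←0x73
11: ✓ MOVLT  r0←0xf9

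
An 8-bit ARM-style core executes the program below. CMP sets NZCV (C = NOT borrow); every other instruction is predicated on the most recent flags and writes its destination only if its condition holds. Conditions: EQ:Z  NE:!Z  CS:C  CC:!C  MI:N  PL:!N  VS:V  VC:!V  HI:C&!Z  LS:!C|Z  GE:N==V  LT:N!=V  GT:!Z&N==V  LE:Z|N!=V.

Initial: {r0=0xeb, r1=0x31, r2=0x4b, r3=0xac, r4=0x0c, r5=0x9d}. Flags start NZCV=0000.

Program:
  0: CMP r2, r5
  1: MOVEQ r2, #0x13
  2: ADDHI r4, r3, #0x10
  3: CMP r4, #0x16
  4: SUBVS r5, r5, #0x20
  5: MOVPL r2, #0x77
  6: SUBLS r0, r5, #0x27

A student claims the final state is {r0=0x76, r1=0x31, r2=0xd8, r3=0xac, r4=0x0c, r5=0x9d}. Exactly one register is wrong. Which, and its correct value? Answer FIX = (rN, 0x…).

[0] flags=1001 → (cmp)
[1] flags=1001 EQ?F → skip
[2] flags=1001 HI?F → skip
[3] flags=1000 → (cmp)
[4] flags=1000 VS?F → skip
[5] flags=1000 PL?F → skip
[6] flags=1000 LS?T → r0=0x76

FIX = (r2, 0x4b)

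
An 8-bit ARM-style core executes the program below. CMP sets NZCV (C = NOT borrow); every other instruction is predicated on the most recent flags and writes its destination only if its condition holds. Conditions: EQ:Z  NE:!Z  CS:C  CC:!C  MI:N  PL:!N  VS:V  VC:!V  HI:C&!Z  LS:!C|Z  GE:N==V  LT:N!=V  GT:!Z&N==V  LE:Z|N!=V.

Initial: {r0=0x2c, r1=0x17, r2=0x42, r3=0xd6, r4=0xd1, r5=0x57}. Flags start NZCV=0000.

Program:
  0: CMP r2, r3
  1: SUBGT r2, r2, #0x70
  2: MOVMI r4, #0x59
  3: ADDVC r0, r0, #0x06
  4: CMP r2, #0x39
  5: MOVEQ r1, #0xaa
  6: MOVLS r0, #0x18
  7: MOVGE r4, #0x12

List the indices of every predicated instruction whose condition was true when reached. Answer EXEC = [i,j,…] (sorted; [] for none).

0: ✓ CMP  NZCV=0000
1: ✓ SUBGT  r2←0xd2
2: · MOVMI
3: ✓ ADDVC  r0←0x32
4: ✓ CMP  NZCV=1010
5: · MOVEQ
6: · MOVLS
7: · MOVGE

EXEC = [1,3]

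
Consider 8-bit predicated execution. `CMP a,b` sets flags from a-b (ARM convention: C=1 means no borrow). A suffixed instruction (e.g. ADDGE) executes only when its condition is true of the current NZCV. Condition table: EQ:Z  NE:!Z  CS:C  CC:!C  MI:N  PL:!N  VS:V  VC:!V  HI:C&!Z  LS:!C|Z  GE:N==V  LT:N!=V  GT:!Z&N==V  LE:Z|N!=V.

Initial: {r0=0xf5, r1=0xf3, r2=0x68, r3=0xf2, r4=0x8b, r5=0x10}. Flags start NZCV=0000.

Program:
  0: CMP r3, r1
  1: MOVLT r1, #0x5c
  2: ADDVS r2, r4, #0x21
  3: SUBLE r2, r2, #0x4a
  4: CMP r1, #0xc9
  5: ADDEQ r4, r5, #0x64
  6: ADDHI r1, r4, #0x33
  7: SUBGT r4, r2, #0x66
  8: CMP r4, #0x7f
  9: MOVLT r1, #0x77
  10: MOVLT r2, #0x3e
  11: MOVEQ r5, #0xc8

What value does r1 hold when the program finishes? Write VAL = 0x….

VAL = 0x77

0: ✓ CMP  NZCV=1000
1: ✓ MOVLT  r1←0x5c
2: · ADDVS
3: ✓ SUBLE  r2←0x1e
4: ✓ CMP  NZCV=1001
5: · ADDEQ
6: · ADDHI
7: ✓ SUBGT  r4←0xb8
8: ✓ CMP  NZCV=0011
9: ✓ MOVLT  r1←0x77
10: ✓ MOVLT  r2←0x3e
11: · MOVEQ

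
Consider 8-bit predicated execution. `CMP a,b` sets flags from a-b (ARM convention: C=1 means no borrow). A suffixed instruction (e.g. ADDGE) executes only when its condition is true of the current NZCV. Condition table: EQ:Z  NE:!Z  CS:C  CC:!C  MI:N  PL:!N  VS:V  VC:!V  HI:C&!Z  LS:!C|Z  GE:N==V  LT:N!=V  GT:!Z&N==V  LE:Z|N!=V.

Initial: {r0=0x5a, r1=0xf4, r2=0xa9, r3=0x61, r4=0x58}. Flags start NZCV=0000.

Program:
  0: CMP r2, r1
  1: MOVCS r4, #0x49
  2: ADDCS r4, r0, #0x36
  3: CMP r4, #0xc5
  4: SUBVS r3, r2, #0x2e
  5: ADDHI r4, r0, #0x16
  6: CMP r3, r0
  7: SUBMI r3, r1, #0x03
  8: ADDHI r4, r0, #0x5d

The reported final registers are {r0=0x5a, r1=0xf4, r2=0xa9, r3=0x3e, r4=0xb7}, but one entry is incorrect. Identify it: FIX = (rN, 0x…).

[0] flags=1000 → (cmp)
[1] flags=1000 CS?F → skip
[2] flags=1000 CS?F → skip
[3] flags=1001 → (cmp)
[4] flags=1001 VS?T → r3=0x7b
[5] flags=1001 HI?F → skip
[6] flags=0010 → (cmp)
[7] flags=0010 MI?F → skip
[8] flags=0010 HI?T → r4=0xb7

FIX = (r3, 0x7b)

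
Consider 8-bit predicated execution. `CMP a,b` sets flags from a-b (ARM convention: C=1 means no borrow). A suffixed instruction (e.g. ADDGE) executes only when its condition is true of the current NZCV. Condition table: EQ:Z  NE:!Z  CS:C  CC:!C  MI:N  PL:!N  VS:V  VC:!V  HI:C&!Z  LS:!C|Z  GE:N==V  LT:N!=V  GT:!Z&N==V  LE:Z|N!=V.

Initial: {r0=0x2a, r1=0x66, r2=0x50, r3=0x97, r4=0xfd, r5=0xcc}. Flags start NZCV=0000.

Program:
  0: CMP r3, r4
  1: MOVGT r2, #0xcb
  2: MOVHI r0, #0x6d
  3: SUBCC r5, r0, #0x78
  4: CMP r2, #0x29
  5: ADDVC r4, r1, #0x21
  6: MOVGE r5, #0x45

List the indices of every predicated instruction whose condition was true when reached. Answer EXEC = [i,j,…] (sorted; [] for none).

EXEC = [3,5,6]

[0] flags=1000 → (cmp)
[1] flags=1000 GT?F → skip
[2] flags=1000 HI?F → skip
[3] flags=1000 CC?T → r5=0xb2
[4] flags=0010 → (cmp)
[5] flags=0010 VC?T → r4=0x87
[6] flags=0010 GE?T → r5=0x45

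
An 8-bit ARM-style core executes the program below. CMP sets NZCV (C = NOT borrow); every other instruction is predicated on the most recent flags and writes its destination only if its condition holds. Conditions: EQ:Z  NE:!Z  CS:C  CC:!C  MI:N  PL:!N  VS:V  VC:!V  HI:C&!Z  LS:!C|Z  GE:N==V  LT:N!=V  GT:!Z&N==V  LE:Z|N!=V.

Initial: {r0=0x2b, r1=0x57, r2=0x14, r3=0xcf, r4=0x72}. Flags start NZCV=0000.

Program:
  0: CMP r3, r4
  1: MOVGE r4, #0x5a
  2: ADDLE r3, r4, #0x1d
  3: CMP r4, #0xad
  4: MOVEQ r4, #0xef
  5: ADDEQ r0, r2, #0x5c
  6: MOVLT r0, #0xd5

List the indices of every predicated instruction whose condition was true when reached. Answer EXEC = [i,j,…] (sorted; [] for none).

[0] flags=0011 → (cmp)
[1] flags=0011 GE?F → skip
[2] flags=0011 LE?T → r3=0x8f
[3] flags=1001 → (cmp)
[4] flags=1001 EQ?F → skip
[5] flags=1001 EQ?F → skip
[6] flags=1001 LT?F → skip

EXEC = [2]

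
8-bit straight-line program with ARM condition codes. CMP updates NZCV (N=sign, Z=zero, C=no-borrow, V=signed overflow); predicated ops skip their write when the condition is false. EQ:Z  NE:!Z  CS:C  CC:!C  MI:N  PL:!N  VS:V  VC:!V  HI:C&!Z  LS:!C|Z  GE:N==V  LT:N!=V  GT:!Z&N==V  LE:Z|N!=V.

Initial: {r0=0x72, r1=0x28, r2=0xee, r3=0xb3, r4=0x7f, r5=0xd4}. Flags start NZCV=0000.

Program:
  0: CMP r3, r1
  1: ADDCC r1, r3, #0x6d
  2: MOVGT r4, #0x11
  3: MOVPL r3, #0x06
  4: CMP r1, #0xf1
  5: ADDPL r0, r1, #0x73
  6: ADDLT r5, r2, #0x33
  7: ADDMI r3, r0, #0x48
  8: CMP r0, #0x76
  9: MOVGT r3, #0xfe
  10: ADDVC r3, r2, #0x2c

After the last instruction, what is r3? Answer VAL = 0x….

0: ✓ CMP  NZCV=1010
1: · ADDCC
2: · MOVGT
3: · MOVPL
4: ✓ CMP  NZCV=0000
5: ✓ ADDPL  r0←0x9b
6: · ADDLT
7: · ADDMI
8: ✓ CMP  NZCV=0011
9: · MOVGT
10: · ADDVC

VAL = 0xb3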